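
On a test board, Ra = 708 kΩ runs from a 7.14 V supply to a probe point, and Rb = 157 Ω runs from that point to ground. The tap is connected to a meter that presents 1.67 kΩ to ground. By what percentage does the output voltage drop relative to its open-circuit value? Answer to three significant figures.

Unloaded V = 7.14 × 157/708200 = 0.0015830 V.
Loaded: Rb‖R_L = 143.5 Ω, giving V = 7.14 × 143.5/708100 = 0.0014470 V.
Drop = (0.0015830 − 0.0014470) / 0.0015830 = 8.59 %.

8.59 %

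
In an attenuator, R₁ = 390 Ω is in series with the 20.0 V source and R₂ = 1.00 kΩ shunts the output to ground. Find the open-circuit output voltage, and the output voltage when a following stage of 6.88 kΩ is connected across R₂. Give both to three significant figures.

Unloaded: 14.4 V; loaded: 13.8 V

Open-circuit: V = 20.0 × 1000/(390 + 1000) = 14.4 V.
With the load, R₂ becomes R₂‖R_L = 873.1 Ω, so V = 20.0 × 873.1/1263 = 13.8 V.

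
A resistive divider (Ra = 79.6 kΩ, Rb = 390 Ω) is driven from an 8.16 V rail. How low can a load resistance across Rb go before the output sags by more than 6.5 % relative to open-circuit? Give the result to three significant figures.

Output resistance R_th = Ra‖Rb = (79600 × 390)/79990 = 388.1 Ω.
The fractional drop is R_th/(R_th + R_L); requiring this ≤ 0.0650 gives R_L ≥ R_th(1/0.0650 − 1) = 388.1 × 14.38 = 5.58 kΩ.

R_L(min) ≈ 5.58 kΩ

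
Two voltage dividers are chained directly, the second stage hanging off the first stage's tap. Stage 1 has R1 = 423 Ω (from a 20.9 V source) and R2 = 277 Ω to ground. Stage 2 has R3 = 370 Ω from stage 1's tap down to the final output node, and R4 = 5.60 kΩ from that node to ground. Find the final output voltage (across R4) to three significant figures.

V_out ≈ 7.55 V

Stage 2 presents R3+R4 = 5970 Ω as a load on stage 1's tap.
Stage 1's lower leg becomes R2‖(R3+R4) = 264.7 Ω, so V_mid = 20.9 × 264.7/687.7 = 8.045 V.
Stage 2 is itself unloaded: V_out = V_mid × R4/(R3+R4) = 8.045 × 5600/5970 = 7.55 V.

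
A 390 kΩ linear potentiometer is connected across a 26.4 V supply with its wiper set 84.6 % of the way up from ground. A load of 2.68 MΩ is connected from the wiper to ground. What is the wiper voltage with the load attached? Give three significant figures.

The wiper splits the pot into (1−α)R = 60.06 kΩ above and αR = 329.9 kΩ below.
Lower section ‖ load = 293.8 kΩ.
V_wiper = 26.4 × 293.8/(60.06 + 293.8) = 21.9 V.

V ≈ 21.9 V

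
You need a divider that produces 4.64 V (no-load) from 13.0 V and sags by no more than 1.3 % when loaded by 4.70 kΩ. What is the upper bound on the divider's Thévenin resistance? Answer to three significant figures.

Loading drop = R_th/(R_th + R_L) ≤ 0.0130, so R_th ≤ R_L · ε/(1−ε) = 4.70 kΩ × 0.0130/0.9870 = 61.9 Ω.
(Any R1, R2 with R2/(R1+R2) = 0.357 and R1‖R2 ≤ 61.9 Ω will meet the spec.)

R_th ≤ 61.9 Ω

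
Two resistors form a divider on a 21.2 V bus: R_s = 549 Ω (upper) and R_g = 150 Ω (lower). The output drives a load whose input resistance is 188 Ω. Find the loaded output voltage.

V_out ≈ 2.80 V

The load sits in parallel with R_g: R_g‖R_L = (150 × 188) / (150 + 188) = 83.43 Ω.
V_out = 21.2 × 83.43 / (549 + 83.43) = 21.2 × 83.43/632.4 = 2.80 V.
(Unloaded it would have been 4.55 V.)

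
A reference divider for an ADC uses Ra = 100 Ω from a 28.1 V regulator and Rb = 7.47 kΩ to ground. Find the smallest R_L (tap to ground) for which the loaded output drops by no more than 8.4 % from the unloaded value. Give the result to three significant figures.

R_L(min) ≈ 1.08 kΩ

Output resistance R_th = Ra‖Rb = (100 × 7470)/7570 = 98.68 Ω.
The fractional drop is R_th/(R_th + R_L); requiring this ≤ 0.0840 gives R_L ≥ R_th(1/0.0840 − 1) = 98.68 × 10.90 = 1.08 kΩ.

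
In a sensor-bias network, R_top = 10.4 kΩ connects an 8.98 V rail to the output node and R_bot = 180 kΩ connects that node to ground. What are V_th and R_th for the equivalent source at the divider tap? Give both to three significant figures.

V_th = 8.49 V, R_th = 9.83 kΩ

V_th is the open-circuit tap voltage: 8.98 × 180/(10.4 + 180) = 8.49 V.
With the supply zeroed, R_top and R_bot appear in parallel from the tap: R_th = R_top‖R_bot = (10.4 × 180)/190.4 = 9.83 kΩ.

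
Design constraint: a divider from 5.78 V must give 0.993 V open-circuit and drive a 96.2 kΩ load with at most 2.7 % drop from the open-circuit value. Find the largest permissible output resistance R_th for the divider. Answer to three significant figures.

Loading drop = R_th/(R_th + R_L) ≤ 0.0270, so R_th ≤ R_L · ε/(1−ε) = 96.2 kΩ × 0.0270/0.9730 = 2.67 kΩ.
(Any R1, R2 with R2/(R1+R2) = 0.172 and R1‖R2 ≤ 2.67 kΩ will meet the spec.)

R_th ≤ 2.67 kΩ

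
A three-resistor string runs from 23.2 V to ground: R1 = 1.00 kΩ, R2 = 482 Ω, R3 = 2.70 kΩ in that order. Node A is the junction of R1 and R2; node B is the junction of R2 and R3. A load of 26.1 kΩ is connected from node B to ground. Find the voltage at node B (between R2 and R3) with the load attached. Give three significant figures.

V ≈ 14.4 V

At node B, R3 is in parallel with the load: R3‖R_L = 2447 Ω.
Below node A the resistance is R2 + (R3‖R_L) = 2929 Ω, so V_A = 23.2 × 2929/3929 = 17.30 V.
Then V_B = V_A × (R3‖R_L)/(R2 + R3‖R_L) = 17.30 × 2447/2929 = 14.4 V.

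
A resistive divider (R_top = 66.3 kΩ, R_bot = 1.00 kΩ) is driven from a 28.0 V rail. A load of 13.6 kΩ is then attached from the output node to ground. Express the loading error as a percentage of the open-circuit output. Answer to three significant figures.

The divider's output (Thévenin) resistance is R_top‖R_bot = 0.9851 kΩ.
Fractional drop under load = R_th/(R_th + R_L) = 0.9851 / (0.9851 + 13.6) = 0.06754.
So the output falls by 6.75 %.

6.75 %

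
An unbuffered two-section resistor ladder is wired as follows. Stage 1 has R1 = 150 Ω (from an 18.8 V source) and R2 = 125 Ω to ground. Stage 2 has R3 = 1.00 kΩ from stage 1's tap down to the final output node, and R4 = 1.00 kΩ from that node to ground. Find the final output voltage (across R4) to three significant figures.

V_out ≈ 4.13 V

Stage 2 presents R3+R4 = 2000 Ω as a load on stage 1's tap.
Stage 1's lower leg becomes R2‖(R3+R4) = 117.6 Ω, so V_mid = 18.8 × 117.6/267.6 = 8.264 V.
Stage 2 is itself unloaded: V_out = V_mid × R4/(R3+R4) = 8.264 × 1000/2000 = 4.13 V.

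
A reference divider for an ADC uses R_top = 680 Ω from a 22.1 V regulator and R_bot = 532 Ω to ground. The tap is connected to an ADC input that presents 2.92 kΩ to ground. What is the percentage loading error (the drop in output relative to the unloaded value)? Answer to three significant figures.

The divider's output (Thévenin) resistance is R_top‖R_bot = 298.5 Ω.
Fractional drop under load = R_th/(R_th + R_L) = 298.5 / (298.5 + 2920) = 0.09274.
So the output falls by 9.27 %.

9.27 %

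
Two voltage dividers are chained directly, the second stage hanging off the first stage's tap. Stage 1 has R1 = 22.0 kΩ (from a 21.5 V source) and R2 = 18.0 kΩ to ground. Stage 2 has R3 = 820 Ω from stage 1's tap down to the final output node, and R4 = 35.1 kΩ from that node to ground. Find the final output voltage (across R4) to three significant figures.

Stage 2 presents R3+R4 = 35920 Ω as a load on stage 1's tap.
Stage 1's lower leg becomes R2‖(R3+R4) = 11990 Ω, so V_mid = 21.5 × 11990/33990 = 7.585 V.
Stage 2 is itself unloaded: V_out = V_mid × R4/(R3+R4) = 7.585 × 35100/35920 = 7.41 V.

V_out ≈ 7.41 V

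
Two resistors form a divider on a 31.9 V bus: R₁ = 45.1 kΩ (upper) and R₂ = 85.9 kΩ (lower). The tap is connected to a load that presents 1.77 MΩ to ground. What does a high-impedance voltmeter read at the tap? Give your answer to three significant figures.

The load sits in parallel with R₂: R₂‖R_L = (85.9 × 1770) / (85.9 + 1770) = 81.92 kΩ.
V_out = 31.9 × 81.92 / (45.1 + 81.92) = 31.9 × 81.92/127.0 = 20.6 V.
(Unloaded it would have been 20.9 V.)

V_out ≈ 20.6 V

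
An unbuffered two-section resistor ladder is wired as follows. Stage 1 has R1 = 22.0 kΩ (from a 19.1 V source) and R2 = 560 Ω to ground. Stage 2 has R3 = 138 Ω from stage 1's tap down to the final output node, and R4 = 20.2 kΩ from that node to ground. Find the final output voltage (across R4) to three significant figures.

Stage 2 presents R3+R4 = 20340 Ω as a load on stage 1's tap.
Stage 1's lower leg becomes R2‖(R3+R4) = 545.0 Ω, so V_mid = 19.1 × 545.0/22540 = 0.4617 V.
Stage 2 is itself unloaded: V_out = V_mid × R4/(R3+R4) = 0.4617 × 20200/20340 = 0.459 V.

V_out ≈ 0.459 V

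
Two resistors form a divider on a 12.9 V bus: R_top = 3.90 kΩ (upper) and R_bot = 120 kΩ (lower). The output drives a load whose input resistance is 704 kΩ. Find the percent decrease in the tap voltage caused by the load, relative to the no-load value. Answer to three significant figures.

The divider's output (Thévenin) resistance is R_top‖R_bot = 3.777 kΩ.
Fractional drop under load = R_th/(R_th + R_L) = 3.777 / (3.777 + 704) = 0.005337.
So the output falls by 0.534 %.

0.534 %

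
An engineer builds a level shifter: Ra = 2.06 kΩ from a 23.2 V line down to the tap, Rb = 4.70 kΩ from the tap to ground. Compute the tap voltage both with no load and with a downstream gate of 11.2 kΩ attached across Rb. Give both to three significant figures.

Unloaded: 16.1 V; loaded: 14.3 V

Open-circuit: V = 23.2 × 4.70/(2.06 + 4.70) = 16.1 V.
With the load, Rb becomes Rb‖R_L = 3.311 kΩ, so V = 23.2 × 3.311/5.371 = 14.3 V.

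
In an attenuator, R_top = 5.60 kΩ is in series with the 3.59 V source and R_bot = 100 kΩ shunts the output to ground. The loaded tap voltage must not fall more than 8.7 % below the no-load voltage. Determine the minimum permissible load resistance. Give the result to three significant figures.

R_L(min) ≈ 55.7 kΩ

Output resistance R_th = R_top‖R_bot = (5.60 × 100)/105.6 = 5.303 kΩ.
The fractional drop is R_th/(R_th + R_L); requiring this ≤ 0.0870 gives R_L ≥ R_th(1/0.0870 − 1) = 5.303 × 10.49 = 55.7 kΩ.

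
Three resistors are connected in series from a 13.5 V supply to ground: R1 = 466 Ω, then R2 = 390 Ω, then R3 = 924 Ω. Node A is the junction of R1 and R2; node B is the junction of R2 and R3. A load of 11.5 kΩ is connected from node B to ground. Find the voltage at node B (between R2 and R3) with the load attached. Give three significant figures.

At node B, R3 is in parallel with the load: R3‖R_L = 855.3 Ω.
Below node A the resistance is R2 + (R3‖R_L) = 1245 Ω, so V_A = 13.5 × 1245/1711 = 9.824 V.
Then V_B = V_A × (R3‖R_L)/(R2 + R3‖R_L) = 9.824 × 855.3/1245 = 6.75 V.

V ≈ 6.75 V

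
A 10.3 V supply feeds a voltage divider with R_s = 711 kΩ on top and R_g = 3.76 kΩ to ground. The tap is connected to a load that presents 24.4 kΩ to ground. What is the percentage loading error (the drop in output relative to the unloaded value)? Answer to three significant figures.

13.3 %

The divider's output (Thévenin) resistance is R_s‖R_g = 3.740 kΩ.
Fractional drop under load = R_th/(R_th + R_L) = 3.740 / (3.740 + 24.4) = 0.1329.
So the output falls by 13.3 %.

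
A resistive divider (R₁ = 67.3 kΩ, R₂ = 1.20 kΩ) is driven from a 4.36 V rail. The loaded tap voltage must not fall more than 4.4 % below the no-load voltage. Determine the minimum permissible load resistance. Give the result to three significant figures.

R_L(min) ≈ 25.6 kΩ

Output resistance R_th = R₁‖R₂ = (67.3 × 1.20)/68.50 = 1.179 kΩ.
The fractional drop is R_th/(R_th + R_L); requiring this ≤ 0.0440 gives R_L ≥ R_th(1/0.0440 − 1) = 1.179 × 21.73 = 25.6 kΩ.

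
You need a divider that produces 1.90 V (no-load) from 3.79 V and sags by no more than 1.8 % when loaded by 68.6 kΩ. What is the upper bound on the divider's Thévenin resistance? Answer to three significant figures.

Loading drop = R_th/(R_th + R_L) ≤ 0.0180, so R_th ≤ R_L · ε/(1−ε) = 68.6 kΩ × 0.0180/0.9820 = 1.26 kΩ.

R_th ≤ 1.26 kΩ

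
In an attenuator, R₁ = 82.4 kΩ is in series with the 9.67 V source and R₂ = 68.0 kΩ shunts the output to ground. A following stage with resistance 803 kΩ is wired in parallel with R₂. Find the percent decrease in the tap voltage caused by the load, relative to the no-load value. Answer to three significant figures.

The divider's output (Thévenin) resistance is R₁‖R₂ = 37.26 kΩ.
Fractional drop under load = R_th/(R_th + R_L) = 37.26 / (37.26 + 803) = 0.04434.
So the output falls by 4.43 %.

4.43 %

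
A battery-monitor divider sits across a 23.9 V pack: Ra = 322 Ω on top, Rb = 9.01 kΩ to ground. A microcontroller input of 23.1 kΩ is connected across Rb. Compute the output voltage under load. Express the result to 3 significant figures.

The load sits in parallel with Rb: Rb‖R_L = (9010 × 23100) / (9010 + 23100) = 6482 Ω.
V_out = 23.9 × 6482 / (322 + 6482) = 23.9 × 6482/6804 = 22.8 V.

V_out ≈ 22.8 V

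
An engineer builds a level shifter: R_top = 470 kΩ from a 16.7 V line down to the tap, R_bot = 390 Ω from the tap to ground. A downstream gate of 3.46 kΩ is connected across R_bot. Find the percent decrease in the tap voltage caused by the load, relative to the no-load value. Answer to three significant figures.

The divider's output (Thévenin) resistance is R_top‖R_bot = 389.7 Ω.
Fractional drop under load = R_th/(R_th + R_L) = 389.7 / (389.7 + 3460) = 0.1012.
So the output falls by 10.1 %.

10.1 %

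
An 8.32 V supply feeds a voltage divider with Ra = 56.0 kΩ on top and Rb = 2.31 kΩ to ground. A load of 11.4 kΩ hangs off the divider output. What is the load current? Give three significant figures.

Rb‖R_L = 1.921 kΩ; V_out = 8.32 × 1.921/57.92 = 0.2759 V.
I_L = V_out / R_L = 0.2759 / 11.4 kΩ = 0.0242 mA.

I_L ≈ 0.0242 mA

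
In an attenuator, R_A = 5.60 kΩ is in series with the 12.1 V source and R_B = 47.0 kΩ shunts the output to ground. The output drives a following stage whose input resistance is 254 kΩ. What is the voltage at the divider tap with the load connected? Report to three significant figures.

V_out ≈ 10.6 V

The load sits in parallel with R_B: R_B‖R_L = (47.0 × 254) / (47.0 + 254) = 39.66 kΩ.
V_out = 12.1 × 39.66 / (5.60 + 39.66) = 12.1 × 39.66/45.26 = 10.6 V.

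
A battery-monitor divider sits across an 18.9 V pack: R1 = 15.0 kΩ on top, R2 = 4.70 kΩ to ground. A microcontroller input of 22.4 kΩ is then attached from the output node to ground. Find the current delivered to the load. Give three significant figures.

I_L ≈ 0.174 mA

R2‖R_L = 3.885 kΩ; V_out = 18.9 × 3.885/18.88 = 3.888 V.
I_L = V_out / R_L = 3.888 / 22.4 kΩ = 0.174 mA.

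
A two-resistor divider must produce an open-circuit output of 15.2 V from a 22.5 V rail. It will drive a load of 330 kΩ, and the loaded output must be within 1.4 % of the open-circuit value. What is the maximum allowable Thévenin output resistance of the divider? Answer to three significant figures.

Loading drop = R_th/(R_th + R_L) ≤ 0.0140, so R_th ≤ R_L · ε/(1−ε) = 330 kΩ × 0.0140/0.9860 = 4.69 kΩ.

R_th ≤ 4.69 kΩ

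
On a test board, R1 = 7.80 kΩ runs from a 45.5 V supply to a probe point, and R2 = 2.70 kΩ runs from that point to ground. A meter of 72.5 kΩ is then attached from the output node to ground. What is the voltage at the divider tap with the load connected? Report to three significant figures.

V_out ≈ 11.4 V

The load sits in parallel with R2: R2‖R_L = (2.70 × 72.5) / (2.70 + 72.5) = 2.603 kΩ.
V_out = 45.5 × 2.603 / (7.80 + 2.603) = 45.5 × 2.603/10.40 = 11.4 V.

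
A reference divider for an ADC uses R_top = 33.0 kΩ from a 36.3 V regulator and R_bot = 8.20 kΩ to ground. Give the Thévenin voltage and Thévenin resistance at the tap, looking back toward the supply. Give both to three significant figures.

V_th is the open-circuit tap voltage: 36.3 × 8.20/(33.0 + 8.20) = 7.22 V.
With the supply zeroed, R_top and R_bot appear in parallel from the tap: R_th = R_top‖R_bot = (33.0 × 8.20)/41.20 = 6.57 kΩ.

V_th = 7.22 V, R_th = 6.57 kΩ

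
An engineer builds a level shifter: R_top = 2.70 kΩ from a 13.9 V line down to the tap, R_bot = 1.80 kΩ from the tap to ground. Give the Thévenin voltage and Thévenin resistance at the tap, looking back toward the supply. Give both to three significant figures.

V_th is the open-circuit tap voltage: 13.9 × 1.80/(2.70 + 1.80) = 5.56 V.
With the supply zeroed, R_top and R_bot appear in parallel from the tap: R_th = R_top‖R_bot = (2.70 × 1.80)/4.500 = 1.08 kΩ.

V_th = 5.56 V, R_th = 1.08 kΩ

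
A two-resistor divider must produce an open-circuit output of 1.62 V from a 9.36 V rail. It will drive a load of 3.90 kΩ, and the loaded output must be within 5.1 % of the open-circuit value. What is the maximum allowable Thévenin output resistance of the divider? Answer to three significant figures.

R_th ≤ 210 Ω

Loading drop = R_th/(R_th + R_L) ≤ 0.0510, so R_th ≤ R_L · ε/(1−ε) = 3.90 kΩ × 0.0510/0.9490 = 210 Ω.
(Any R1, R2 with R2/(R1+R2) = 0.173 and R1‖R2 ≤ 210 Ω will meet the spec.)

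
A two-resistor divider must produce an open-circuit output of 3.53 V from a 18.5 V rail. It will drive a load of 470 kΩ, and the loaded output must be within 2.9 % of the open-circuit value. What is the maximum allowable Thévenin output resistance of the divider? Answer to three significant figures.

R_th ≤ 14.0 kΩ

Loading drop = R_th/(R_th + R_L) ≤ 0.0290, so R_th ≤ R_L · ε/(1−ε) = 470 kΩ × 0.0290/0.9710 = 14.0 kΩ.
(Any R1, R2 with R2/(R1+R2) = 0.191 and R1‖R2 ≤ 14.0 kΩ will meet the spec.)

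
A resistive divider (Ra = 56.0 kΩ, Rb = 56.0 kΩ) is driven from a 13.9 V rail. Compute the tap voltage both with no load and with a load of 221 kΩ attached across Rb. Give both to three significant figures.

Open-circuit: V = 13.9 × 56.0/(56.0 + 56.0) = 6.95 V.
With the load, Rb becomes Rb‖R_L = 44.68 kΩ, so V = 13.9 × 44.68/100.7 = 6.17 V.

Unloaded: 6.95 V; loaded: 6.17 V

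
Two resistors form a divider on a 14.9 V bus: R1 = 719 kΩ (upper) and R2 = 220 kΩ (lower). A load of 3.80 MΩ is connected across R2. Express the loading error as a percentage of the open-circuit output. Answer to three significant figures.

4.24 %

The divider's output (Thévenin) resistance is R1‖R2 = 168.5 kΩ.
Fractional drop under load = R_th/(R_th + R_L) = 168.5 / (168.5 + 3800) = 0.04245.
So the output falls by 4.24 %.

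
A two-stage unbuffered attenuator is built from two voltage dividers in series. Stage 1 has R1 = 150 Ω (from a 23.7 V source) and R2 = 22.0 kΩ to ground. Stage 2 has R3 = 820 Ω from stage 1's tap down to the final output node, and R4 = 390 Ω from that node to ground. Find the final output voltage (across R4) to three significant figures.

Stage 2 presents R3+R4 = 1210 Ω as a load on stage 1's tap.
Stage 1's lower leg becomes R2‖(R3+R4) = 1147 Ω, so V_mid = 23.7 × 1147/1297 = 20.96 V.
Stage 2 is itself unloaded: V_out = V_mid × R4/(R3+R4) = 20.96 × 390/1210 = 6.76 V.

V_out ≈ 6.76 V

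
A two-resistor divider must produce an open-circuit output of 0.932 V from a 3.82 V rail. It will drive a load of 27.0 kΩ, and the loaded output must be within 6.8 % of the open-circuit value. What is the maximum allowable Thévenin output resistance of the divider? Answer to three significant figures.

Loading drop = R_th/(R_th + R_L) ≤ 0.0680, so R_th ≤ R_L · ε/(1−ε) = 27.0 kΩ × 0.0680/0.9320 = 1.97 kΩ.

R_th ≤ 1.97 kΩ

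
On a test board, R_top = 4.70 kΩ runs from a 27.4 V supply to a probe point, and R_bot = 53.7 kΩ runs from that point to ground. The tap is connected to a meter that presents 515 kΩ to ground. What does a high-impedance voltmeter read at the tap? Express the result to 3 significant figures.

V_out ≈ 25.0 V

The load sits in parallel with R_bot: R_bot‖R_L = (53.7 × 515) / (53.7 + 515) = 48.63 kΩ.
V_out = 27.4 × 48.63 / (4.70 + 48.63) = 27.4 × 48.63/53.33 = 25.0 V.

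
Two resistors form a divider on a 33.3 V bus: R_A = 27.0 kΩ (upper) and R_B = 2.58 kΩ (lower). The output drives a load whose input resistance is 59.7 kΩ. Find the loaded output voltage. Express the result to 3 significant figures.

The load sits in parallel with R_B: R_B‖R_L = (2.58 × 59.7) / (2.58 + 59.7) = 2.473 kΩ.
V_out = 33.3 × 2.473 / (27.0 + 2.473) = 33.3 × 2.473/29.47 = 2.79 V.
(Unloaded it would have been 2.90 V.)

V_out ≈ 2.79 V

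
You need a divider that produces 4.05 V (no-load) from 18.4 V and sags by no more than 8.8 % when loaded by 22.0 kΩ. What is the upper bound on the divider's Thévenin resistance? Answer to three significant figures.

R_th ≤ 2.12 kΩ

Loading drop = R_th/(R_th + R_L) ≤ 0.0880, so R_th ≤ R_L · ε/(1−ε) = 22.0 kΩ × 0.0880/0.9120 = 2.12 kΩ.
(Any R1, R2 with R2/(R1+R2) = 0.220 and R1‖R2 ≤ 2.12 kΩ will meet the spec.)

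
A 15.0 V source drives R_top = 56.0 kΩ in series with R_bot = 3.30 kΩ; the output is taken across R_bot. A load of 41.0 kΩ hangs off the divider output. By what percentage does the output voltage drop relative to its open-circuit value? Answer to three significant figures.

7.06 %

The divider's output (Thévenin) resistance is R_top‖R_bot = 3.116 kΩ.
Fractional drop under load = R_th/(R_th + R_L) = 3.116 / (3.116 + 41.0) = 0.07064.
So the output falls by 7.06 %.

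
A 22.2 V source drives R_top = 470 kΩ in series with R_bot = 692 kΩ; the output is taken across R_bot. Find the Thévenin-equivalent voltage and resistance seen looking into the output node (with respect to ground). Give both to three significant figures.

V_th is the open-circuit tap voltage: 22.2 × 692/(470 + 692) = 13.2 V.
With the supply zeroed, R_top and R_bot appear in parallel from the tap: R_th = R_top‖R_bot = (470 × 692)/1162 = 280 kΩ.

V_th = 13.2 V, R_th = 280 kΩ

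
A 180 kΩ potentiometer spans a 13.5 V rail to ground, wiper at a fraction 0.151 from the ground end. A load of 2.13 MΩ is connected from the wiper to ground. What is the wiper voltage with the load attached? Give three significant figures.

V ≈ 2.02 V

The wiper splits the pot into (1−α)R = 152.8 kΩ above and αR = 27.18 kΩ below.
Lower section ‖ load = 26.84 kΩ.
V_wiper = 13.5 × 26.84/(152.8 + 26.84) = 2.02 V.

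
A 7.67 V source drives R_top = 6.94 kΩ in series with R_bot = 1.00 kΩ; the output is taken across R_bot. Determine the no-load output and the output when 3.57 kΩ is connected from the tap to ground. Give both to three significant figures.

Open-circuit: V = 7.67 × 1.00/(6.94 + 1.00) = 0.966 V.
With the load, R_bot becomes R_bot‖R_L = 0.7812 kΩ, so V = 7.67 × 0.7812/7.721 = 0.776 V.

Unloaded: 0.966 V; loaded: 0.776 V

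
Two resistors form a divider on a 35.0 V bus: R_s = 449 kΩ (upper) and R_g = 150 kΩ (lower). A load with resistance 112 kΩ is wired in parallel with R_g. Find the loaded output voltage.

The load sits in parallel with R_g: R_g‖R_L = (150 × 112) / (150 + 112) = 64.12 kΩ.
V_out = 35.0 × 64.12 / (449 + 64.12) = 35.0 × 64.12/513.1 = 4.37 V.

V_out ≈ 4.37 V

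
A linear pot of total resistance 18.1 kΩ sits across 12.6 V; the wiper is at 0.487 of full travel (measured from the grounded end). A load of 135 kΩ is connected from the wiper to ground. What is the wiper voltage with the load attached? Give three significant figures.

V ≈ 5.94 V

The wiper splits the pot into (1−α)R = 9.285 kΩ above and αR = 8.815 kΩ below.
Lower section ‖ load = 8.274 kΩ.
V_wiper = 12.6 × 8.274/(9.285 + 8.274) = 5.94 V.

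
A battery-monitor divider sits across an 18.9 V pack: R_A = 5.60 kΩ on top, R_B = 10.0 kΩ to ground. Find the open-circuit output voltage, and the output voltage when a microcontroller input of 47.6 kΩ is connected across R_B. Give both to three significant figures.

Open-circuit: V = 18.9 × 10.0/(5.60 + 10.0) = 12.1 V.
With the load, R_B becomes R_B‖R_L = 8.264 kΩ, so V = 18.9 × 8.264/13.86 = 11.3 V.

Unloaded: 12.1 V; loaded: 11.3 V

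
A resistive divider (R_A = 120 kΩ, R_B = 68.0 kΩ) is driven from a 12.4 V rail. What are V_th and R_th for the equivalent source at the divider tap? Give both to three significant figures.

V_th is the open-circuit tap voltage: 12.4 × 68.0/(120 + 68.0) = 4.49 V.
With the supply zeroed, R_A and R_B appear in parallel from the tap: R_th = R_A‖R_B = (120 × 68.0)/188.0 = 43.4 kΩ.

V_th = 4.49 V, R_th = 43.4 kΩ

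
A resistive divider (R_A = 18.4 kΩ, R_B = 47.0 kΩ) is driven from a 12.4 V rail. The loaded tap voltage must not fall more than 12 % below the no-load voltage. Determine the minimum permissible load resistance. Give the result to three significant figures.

R_L(min) ≈ 97.0 kΩ

Output resistance R_th = R_A‖R_B = (18.4 × 47.0)/65.40 = 13.22 kΩ.
The fractional drop is R_th/(R_th + R_L); requiring this ≤ 0.120 gives R_L ≥ R_th(1/0.120 − 1) = 13.22 × 7.333 = 97.0 kΩ.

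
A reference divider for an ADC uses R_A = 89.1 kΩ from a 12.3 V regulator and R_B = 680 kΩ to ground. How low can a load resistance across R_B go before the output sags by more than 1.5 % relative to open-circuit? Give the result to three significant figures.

R_L(min) ≈ 5.17 MΩ

Output resistance R_th = R_A‖R_B = (89.1 × 680)/769.1 = 78.78 kΩ.
The fractional drop is R_th/(R_th + R_L); requiring this ≤ 0.0150 gives R_L ≥ R_th(1/0.0150 − 1) = 78.78 × 65.67 = 5.17 MΩ.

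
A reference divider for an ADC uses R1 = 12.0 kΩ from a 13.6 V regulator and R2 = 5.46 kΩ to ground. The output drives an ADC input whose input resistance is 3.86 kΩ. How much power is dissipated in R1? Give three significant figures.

Total resistance from the source is R1 + (R2‖R_L) = 14.26 kΩ, so I = 13.6/14.26 kΩ = 0.9536 mA.
P = I²·R1 = (0.9536 mA)² × 12.0 kΩ = 10.9 mW.

P ≈ 10.9 mW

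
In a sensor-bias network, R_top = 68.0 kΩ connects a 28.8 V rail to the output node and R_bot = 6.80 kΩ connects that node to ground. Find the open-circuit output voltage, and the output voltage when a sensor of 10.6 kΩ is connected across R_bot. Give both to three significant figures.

Unloaded: 2.62 V; loaded: 1.65 V

Open-circuit: V = 28.8 × 6.80/(68.0 + 6.80) = 2.62 V.
With the load, R_bot becomes R_bot‖R_L = 4.143 kΩ, so V = 28.8 × 4.143/72.14 = 1.65 V.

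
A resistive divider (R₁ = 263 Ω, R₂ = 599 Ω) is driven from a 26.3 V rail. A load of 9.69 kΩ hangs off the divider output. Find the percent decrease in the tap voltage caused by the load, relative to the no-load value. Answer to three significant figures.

The divider's output (Thévenin) resistance is R₁‖R₂ = 182.8 Ω.
Fractional drop under load = R_th/(R_th + R_L) = 182.8 / (182.8 + 9690) = 0.01851.
So the output falls by 1.85 %.

1.85 %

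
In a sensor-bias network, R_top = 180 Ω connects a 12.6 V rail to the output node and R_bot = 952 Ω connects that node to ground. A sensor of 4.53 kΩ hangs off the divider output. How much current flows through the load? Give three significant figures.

I_L ≈ 2.26 mA

R_bot‖R_L = 786.7 Ω; V_out = 12.6 × 786.7/966.7 = 10.25 V.
I_L = V_out / R_L = 10.25 / 4.53 kΩ = 2.26 mA.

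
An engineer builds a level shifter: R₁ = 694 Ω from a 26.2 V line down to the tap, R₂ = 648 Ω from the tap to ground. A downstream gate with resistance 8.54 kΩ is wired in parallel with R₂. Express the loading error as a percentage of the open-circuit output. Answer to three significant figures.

3.78 %

The divider's output (Thévenin) resistance is R₁‖R₂ = 335.1 Ω.
Fractional drop under load = R_th/(R_th + R_L) = 335.1 / (335.1 + 8540) = 0.03776.
So the output falls by 3.78 %.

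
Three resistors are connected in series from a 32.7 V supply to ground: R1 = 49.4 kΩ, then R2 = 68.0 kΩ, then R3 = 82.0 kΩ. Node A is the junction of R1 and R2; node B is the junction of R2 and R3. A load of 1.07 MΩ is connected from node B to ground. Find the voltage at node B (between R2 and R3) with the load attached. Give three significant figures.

At node B, R3 is in parallel with the load: R3‖R_L = 76.16 kΩ.
Below node A the resistance is R2 + (R3‖R_L) = 144.2 kΩ, so V_A = 32.7 × 144.2/193.6 = 24.35 V.
Then V_B = V_A × (R3‖R_L)/(R2 + R3‖R_L) = 24.35 × 76.16/144.2 = 12.9 V.

V ≈ 12.9 V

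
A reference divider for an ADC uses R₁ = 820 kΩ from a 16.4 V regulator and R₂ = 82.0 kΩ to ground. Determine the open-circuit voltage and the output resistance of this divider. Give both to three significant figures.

V_th = 1.49 V, R_th = 74.5 kΩ

V_th is the open-circuit tap voltage: 16.4 × 82.0/(820 + 82.0) = 1.49 V.
With the supply zeroed, R₁ and R₂ appear in parallel from the tap: R_th = R₁‖R₂ = (820 × 82.0)/902.0 = 74.5 kΩ.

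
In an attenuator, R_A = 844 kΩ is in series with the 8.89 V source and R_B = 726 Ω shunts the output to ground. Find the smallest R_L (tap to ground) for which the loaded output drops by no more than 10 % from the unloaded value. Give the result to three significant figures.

Output resistance R_th = R_A‖R_B = (844000 × 726)/844700 = 725.4 Ω.
The fractional drop is R_th/(R_th + R_L); requiring this ≤ 0.100 gives R_L ≥ R_th(1/0.100 − 1) = 725.4 × 9.000 = 6.53 kΩ.

R_L(min) ≈ 6.53 kΩ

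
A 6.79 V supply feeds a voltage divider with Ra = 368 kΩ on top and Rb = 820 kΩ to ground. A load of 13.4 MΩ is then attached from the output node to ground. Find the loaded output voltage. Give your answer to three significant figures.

V_out ≈ 4.60 V

The load sits in parallel with Rb: Rb‖R_L = (820 × 13400) / (820 + 13400) = 772.7 kΩ.
V_out = 6.79 × 772.7 / (368 + 772.7) = 6.79 × 772.7/1141 = 4.60 V.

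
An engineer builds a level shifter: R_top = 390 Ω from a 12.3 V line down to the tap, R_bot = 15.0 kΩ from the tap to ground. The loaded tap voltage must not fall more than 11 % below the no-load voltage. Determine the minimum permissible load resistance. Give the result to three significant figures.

Output resistance R_th = R_top‖R_bot = (390 × 15000)/15390 = 380.1 Ω.
The fractional drop is R_th/(R_th + R_L); requiring this ≤ 0.110 gives R_L ≥ R_th(1/0.110 − 1) = 380.1 × 8.091 = 3.08 kΩ.

R_L(min) ≈ 3.08 kΩ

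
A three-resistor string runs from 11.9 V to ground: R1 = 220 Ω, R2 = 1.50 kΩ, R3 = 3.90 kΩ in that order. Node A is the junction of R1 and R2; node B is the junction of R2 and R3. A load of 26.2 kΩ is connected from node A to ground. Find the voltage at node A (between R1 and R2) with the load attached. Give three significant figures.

Below node A the series string R2+R3 = 5400 Ω sits in parallel with the 26200 Ω load: 4477 Ω.
V_A = 11.9 × 4477/(220 + 4477) = 11.3 V.

V ≈ 11.3 V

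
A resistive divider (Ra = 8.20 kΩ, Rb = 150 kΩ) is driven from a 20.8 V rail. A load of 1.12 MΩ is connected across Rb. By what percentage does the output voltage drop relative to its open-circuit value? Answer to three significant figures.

0.689 %

The divider's output (Thévenin) resistance is Ra‖Rb = 7.775 kΩ.
Fractional drop under load = R_th/(R_th + R_L) = 7.775 / (7.775 + 1120) = 0.006894.
So the output falls by 0.689 %.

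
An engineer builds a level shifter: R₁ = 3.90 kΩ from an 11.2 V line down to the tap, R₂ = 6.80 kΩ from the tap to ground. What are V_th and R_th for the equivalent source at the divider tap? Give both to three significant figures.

V_th = 7.12 V, R_th = 2.48 kΩ

V_th is the open-circuit tap voltage: 11.2 × 6.80/(3.90 + 6.80) = 7.12 V.
With the supply zeroed, R₁ and R₂ appear in parallel from the tap: R_th = R₁‖R₂ = (3.90 × 6.80)/10.70 = 2.48 kΩ.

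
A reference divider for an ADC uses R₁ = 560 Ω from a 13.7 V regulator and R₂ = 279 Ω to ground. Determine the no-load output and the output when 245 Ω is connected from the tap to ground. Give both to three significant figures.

Open-circuit: V = 13.7 × 279/(560 + 279) = 4.56 V.
With the load, R₂ becomes R₂‖R_L = 130.4 Ω, so V = 13.7 × 130.4/690.4 = 2.59 V.

Unloaded: 4.56 V; loaded: 2.59 V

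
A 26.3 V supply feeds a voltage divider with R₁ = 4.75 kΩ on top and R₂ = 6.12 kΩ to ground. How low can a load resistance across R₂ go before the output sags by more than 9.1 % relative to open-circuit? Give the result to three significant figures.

Output resistance R_th = R₁‖R₂ = (4.75 × 6.12)/10.87 = 2.674 kΩ.
The fractional drop is R_th/(R_th + R_L); requiring this ≤ 0.0910 gives R_L ≥ R_th(1/0.0910 − 1) = 2.674 × 9.989 = 26.7 kΩ.

R_L(min) ≈ 26.7 kΩ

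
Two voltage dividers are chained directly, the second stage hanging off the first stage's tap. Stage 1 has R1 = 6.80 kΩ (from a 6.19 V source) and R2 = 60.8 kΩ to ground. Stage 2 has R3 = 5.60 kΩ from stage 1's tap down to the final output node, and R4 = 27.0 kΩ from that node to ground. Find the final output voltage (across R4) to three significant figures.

Stage 2 presents R3+R4 = 32.60 kΩ as a load on stage 1's tap.
Stage 1's lower leg becomes R2‖(R3+R4) = 21.22 kΩ, so V_mid = 6.19 × 21.22/28.02 = 4.688 V.
Stage 2 is itself unloaded: V_out = V_mid × R4/(R3+R4) = 4.688 × 27.0/32.60 = 3.88 V.

V_out ≈ 3.88 V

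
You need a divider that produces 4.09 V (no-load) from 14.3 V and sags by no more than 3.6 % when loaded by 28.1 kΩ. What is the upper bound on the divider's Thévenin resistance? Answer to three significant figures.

R_th ≤ 1.05 kΩ

Loading drop = R_th/(R_th + R_L) ≤ 0.0360, so R_th ≤ R_L · ε/(1−ε) = 28.1 kΩ × 0.0360/0.9640 = 1.05 kΩ.
(Any R1, R2 with R2/(R1+R2) = 0.286 and R1‖R2 ≤ 1.05 kΩ will meet the spec.)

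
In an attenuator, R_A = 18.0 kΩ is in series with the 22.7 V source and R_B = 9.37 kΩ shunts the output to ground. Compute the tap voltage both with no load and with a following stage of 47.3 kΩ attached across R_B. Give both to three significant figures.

Unloaded: 7.77 V; loaded: 6.88 V

Open-circuit: V = 22.7 × 9.37/(18.0 + 9.37) = 7.77 V.
With the load, R_B becomes R_B‖R_L = 7.821 kΩ, so V = 22.7 × 7.821/25.82 = 6.88 V.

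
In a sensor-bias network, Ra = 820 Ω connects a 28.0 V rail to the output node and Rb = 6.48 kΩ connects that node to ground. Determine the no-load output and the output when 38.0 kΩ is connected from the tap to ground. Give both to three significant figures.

Unloaded: 24.9 V; loaded: 24.4 V

Open-circuit: V = 28.0 × 6480/(820 + 6480) = 24.9 V.
With the load, Rb becomes Rb‖R_L = 5536 Ω, so V = 28.0 × 5536/6356 = 24.4 V.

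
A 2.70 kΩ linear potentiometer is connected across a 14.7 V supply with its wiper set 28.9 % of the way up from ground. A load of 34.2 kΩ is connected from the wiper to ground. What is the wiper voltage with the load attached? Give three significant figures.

The wiper splits the pot into (1−α)R = 1920 Ω above and αR = 780.3 Ω below.
Lower section ‖ load = 762.9 Ω.
V_wiper = 14.7 × 762.9/(1920 + 762.9) = 4.18 V.

V ≈ 4.18 V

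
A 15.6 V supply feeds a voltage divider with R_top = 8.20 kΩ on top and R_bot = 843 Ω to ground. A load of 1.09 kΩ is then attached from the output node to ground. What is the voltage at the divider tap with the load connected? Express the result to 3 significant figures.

V_out ≈ 0.855 V

The load sits in parallel with R_bot: R_bot‖R_L = (843 × 1090) / (843 + 1090) = 475.4 Ω.
V_out = 15.6 × 475.4 / (8200 + 475.4) = 15.6 × 475.4/8675 = 0.855 V.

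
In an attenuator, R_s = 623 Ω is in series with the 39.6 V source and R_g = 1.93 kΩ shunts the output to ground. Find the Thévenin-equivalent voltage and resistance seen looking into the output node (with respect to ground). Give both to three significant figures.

V_th = 29.9 V, R_th = 471 Ω

V_th is the open-circuit tap voltage: 39.6 × 1930/(623 + 1930) = 29.9 V.
With the supply zeroed, R_s and R_g appear in parallel from the tap: R_th = R_s‖R_g = (623 × 1930)/2553 = 471 Ω.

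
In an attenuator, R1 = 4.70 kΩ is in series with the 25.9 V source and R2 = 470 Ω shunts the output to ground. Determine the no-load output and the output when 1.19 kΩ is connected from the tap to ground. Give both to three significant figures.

Open-circuit: V = 25.9 × 470/(4700 + 470) = 2.35 V.
With the load, R2 becomes R2‖R_L = 336.9 Ω, so V = 25.9 × 336.9/5037 = 1.73 V.

Unloaded: 2.35 V; loaded: 1.73 V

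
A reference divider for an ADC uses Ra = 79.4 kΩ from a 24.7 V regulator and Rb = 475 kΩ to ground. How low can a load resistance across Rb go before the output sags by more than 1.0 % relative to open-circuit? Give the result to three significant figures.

Output resistance R_th = Ra‖Rb = (79.4 × 475)/554.4 = 68.03 kΩ.
The fractional drop is R_th/(R_th + R_L); requiring this ≤ 0.0100 gives R_L ≥ R_th(1/0.0100 − 1) = 68.03 × 99.00 = 6.73 MΩ.

R_L(min) ≈ 6.73 MΩ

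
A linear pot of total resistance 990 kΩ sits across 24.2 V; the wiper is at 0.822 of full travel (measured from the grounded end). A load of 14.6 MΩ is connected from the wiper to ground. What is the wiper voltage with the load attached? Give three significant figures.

The wiper splits the pot into (1−α)R = 176.2 kΩ above and αR = 813.8 kΩ below.
Lower section ‖ load = 770.8 kΩ.
V_wiper = 24.2 × 770.8/(176.2 + 770.8) = 19.7 V.

V ≈ 19.7 V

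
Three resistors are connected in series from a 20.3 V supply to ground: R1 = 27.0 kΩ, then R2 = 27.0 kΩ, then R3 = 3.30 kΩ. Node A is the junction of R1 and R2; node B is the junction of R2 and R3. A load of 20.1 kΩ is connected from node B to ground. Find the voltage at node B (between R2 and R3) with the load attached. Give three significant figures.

At node B, R3 is in parallel with the load: R3‖R_L = 2.835 kΩ.
Below node A the resistance is R2 + (R3‖R_L) = 29.83 kΩ, so V_A = 20.3 × 29.83/56.83 = 10.66 V.
Then V_B = V_A × (R3‖R_L)/(R2 + R3‖R_L) = 10.66 × 2.835/29.83 = 1.01 V.

V ≈ 1.01 V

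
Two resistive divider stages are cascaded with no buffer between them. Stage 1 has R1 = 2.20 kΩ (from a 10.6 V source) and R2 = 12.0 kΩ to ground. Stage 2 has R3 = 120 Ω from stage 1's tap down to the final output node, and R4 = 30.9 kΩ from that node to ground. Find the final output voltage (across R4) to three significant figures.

Stage 2 presents R3+R4 = 31020 Ω as a load on stage 1's tap.
Stage 1's lower leg becomes R2‖(R3+R4) = 8653 Ω, so V_mid = 10.6 × 8653/10850 = 8.451 V.
Stage 2 is itself unloaded: V_out = V_mid × R4/(R3+R4) = 8.451 × 30900/31020 = 8.42 V.

V_out ≈ 8.42 V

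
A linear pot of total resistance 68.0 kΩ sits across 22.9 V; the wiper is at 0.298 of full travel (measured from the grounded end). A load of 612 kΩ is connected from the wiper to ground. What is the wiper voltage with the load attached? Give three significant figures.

V ≈ 6.67 V

The wiper splits the pot into (1−α)R = 47.74 kΩ above and αR = 20.26 kΩ below.
Lower section ‖ load = 19.61 kΩ.
V_wiper = 22.9 × 19.61/(47.74 + 19.61) = 6.67 V.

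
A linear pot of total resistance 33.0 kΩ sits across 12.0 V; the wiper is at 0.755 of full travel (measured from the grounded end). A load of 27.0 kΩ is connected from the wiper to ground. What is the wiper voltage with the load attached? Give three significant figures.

V ≈ 7.39 V

The wiper splits the pot into (1−α)R = 8.085 kΩ above and αR = 24.91 kΩ below.
Lower section ‖ load = 12.96 kΩ.
V_wiper = 12.0 × 12.96/(8.085 + 12.96) = 7.39 V.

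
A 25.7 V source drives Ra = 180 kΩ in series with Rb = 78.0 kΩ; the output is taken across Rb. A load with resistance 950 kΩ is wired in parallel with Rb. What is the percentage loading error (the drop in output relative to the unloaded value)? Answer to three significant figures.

5.42 %

The divider's output (Thévenin) resistance is Ra‖Rb = 54.42 kΩ.
Fractional drop under load = R_th/(R_th + R_L) = 54.42 / (54.42 + 950) = 0.05418.
So the output falls by 5.42 %.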